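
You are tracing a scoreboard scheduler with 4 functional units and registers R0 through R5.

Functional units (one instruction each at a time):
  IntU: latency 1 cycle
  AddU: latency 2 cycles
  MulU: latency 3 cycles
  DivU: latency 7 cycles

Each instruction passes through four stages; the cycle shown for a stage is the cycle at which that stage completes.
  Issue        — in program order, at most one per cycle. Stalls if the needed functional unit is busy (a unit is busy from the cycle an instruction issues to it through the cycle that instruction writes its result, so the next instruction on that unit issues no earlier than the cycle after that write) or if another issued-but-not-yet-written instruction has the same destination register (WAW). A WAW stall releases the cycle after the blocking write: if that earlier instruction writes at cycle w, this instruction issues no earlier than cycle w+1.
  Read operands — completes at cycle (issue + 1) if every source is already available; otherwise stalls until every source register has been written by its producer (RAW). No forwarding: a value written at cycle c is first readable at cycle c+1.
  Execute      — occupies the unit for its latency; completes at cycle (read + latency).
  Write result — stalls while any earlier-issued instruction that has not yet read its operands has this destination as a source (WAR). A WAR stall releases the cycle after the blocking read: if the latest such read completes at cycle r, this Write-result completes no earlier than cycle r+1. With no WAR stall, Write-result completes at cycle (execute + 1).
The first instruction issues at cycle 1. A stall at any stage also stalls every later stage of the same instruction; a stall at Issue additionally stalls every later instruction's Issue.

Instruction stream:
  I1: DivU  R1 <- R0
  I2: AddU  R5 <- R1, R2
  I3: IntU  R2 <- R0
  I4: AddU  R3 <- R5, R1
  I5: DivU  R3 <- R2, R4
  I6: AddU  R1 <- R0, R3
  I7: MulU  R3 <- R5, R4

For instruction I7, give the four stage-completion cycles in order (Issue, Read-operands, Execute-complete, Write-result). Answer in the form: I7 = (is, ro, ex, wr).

cycle 1: I1→DivU
cycle 2: I1 RO | I2→AddU
cycle 3: I3→IntU
cycle 4: I3 RO
cycle 5: I3 EX
cycle 9: I1 EX
cycle 10: I1 WR R1
cycle 11: I2 RO
cycle 12: I3 WR R2
cycle 13: I2 EX
cycle 14: I2 WR R5
cycle 15: I4→AddU
cycle 16: I4 RO
cycle 18: I4 EX
cycle 19: I4 WR R3
cycle 20: I5→DivU
cycle 21: I5 RO | I6→AddU
cycle 28: I5 EX
cycle 29: I5 WR R3
cycle 30: I6 RO | I7→MulU
cycle 31: I7 RO
cycle 32: I6 EX
cycle 33: I6 WR R1
cycle 34: I7 EX
cycle 35: I7 WR R3

I7 = (30, 31, 34, 35)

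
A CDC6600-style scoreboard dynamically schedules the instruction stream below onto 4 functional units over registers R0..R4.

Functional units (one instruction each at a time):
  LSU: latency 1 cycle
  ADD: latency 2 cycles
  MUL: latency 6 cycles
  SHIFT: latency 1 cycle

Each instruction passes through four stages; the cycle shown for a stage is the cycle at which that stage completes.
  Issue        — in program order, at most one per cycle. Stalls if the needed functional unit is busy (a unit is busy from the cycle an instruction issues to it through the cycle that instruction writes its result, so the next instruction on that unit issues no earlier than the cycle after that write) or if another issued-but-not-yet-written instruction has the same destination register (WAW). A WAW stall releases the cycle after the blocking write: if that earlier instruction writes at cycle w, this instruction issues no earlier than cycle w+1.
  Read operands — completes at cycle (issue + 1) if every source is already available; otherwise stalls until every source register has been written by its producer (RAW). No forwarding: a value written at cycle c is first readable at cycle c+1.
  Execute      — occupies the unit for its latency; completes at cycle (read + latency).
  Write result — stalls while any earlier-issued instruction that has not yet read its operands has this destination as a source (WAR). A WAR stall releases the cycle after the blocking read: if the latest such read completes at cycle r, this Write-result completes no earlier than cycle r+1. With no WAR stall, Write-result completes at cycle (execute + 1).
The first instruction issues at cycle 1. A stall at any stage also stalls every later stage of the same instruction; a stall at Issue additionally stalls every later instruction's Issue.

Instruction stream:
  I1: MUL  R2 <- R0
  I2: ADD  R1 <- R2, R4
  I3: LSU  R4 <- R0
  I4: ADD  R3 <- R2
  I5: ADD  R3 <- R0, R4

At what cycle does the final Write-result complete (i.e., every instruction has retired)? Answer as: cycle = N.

c1: issue I1 (MUL)
c2: I1 read-ops · issue I2 (ADD)
c3: issue I3 (LSU)
c4: I3 read-ops
c5: I3 finished on LSU
c8: I1 finished on MUL
c9: I1→R2
c10: I2 read-ops
c11: I3→R4
c12: I2 finished on ADD
c13: I2→R1
c14: issue I4 (ADD)
c15: I4 read-ops
c17: I4 finished on ADD
c18: I4→R3
c19: issue I5 (ADD)
c20: I5 read-ops
c22: I5 finished on ADD
c23: I5→R3

cycle = 23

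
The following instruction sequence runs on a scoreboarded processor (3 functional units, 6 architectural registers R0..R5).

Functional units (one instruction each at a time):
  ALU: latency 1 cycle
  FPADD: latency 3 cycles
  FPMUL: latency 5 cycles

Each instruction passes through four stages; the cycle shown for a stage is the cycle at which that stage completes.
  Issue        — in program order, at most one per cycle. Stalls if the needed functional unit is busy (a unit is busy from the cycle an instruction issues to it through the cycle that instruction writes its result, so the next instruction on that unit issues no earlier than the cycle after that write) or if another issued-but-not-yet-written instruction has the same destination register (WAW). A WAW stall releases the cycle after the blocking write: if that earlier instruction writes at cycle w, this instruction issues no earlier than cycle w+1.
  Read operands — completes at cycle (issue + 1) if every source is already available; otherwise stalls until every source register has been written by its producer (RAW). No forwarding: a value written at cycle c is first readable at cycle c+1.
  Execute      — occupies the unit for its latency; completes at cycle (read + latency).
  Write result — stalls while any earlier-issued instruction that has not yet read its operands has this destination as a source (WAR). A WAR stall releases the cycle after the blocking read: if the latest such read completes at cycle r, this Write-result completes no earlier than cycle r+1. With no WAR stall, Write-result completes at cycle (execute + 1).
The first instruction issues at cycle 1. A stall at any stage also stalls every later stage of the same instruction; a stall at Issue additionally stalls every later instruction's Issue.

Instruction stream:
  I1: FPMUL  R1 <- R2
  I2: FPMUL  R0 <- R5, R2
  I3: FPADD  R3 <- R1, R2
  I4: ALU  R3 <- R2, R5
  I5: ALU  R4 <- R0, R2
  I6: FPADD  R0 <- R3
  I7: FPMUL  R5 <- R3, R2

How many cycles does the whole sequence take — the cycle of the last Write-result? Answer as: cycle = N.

cycle = 29

I1 -> (1, 2, 7, 8)
I2 -> (9, 10, 15, 16)  // struct: FPMUL busy until I1 writes@8
I3 -> (10, 11, 14, 15)
I4 -> (16, 17, 18, 19)  // WAW R3: wait I3 write@15
I5 -> (20, 21, 22, 23)  // struct: ALU busy until I4 writes@19
I6 -> (21, 22, 25, 26)
I7 -> (22, 23, 28, 29)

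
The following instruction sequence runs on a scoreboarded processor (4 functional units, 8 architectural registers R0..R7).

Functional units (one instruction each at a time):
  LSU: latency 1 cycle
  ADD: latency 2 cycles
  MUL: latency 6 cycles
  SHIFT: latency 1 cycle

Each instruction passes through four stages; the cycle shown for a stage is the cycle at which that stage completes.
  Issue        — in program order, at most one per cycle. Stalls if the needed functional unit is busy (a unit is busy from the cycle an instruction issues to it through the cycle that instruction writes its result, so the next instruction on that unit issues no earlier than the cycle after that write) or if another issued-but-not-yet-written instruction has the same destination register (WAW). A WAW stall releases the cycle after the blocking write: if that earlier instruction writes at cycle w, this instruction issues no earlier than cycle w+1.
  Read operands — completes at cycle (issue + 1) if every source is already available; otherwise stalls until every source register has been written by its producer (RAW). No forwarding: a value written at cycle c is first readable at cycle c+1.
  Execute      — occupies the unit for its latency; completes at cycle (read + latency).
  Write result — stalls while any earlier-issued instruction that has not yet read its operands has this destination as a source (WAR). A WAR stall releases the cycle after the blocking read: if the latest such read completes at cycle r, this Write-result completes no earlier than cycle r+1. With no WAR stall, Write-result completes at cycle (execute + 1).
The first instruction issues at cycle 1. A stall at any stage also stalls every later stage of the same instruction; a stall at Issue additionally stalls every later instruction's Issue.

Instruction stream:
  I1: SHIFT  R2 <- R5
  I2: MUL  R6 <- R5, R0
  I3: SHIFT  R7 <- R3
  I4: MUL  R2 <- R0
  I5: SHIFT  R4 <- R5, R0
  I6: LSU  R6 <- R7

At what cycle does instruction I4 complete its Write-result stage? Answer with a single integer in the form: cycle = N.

[1] issue I1 (SHIFT)
[2] I1 read-ops, issue I2 (MUL)
[3] I1 finished on SHIFT, I2 read-ops
[4] I1→R2
[5] issue I3 (SHIFT)
[6] I3 read-ops
[7] I3 finished on SHIFT
[8] I3→R7
[9] I2 finished on MUL
[10] I2→R6
[11] issue I4 (MUL)
[12] I4 read-ops, issue I5 (SHIFT)
[13] I5 read-ops, issue I6 (LSU)
[14] I5 finished on SHIFT, I6 read-ops
[15] I5→R4, I6 finished on LSU
[16] I6→R6
[18] I4 finished on MUL
[19] I4→R2

cycle = 19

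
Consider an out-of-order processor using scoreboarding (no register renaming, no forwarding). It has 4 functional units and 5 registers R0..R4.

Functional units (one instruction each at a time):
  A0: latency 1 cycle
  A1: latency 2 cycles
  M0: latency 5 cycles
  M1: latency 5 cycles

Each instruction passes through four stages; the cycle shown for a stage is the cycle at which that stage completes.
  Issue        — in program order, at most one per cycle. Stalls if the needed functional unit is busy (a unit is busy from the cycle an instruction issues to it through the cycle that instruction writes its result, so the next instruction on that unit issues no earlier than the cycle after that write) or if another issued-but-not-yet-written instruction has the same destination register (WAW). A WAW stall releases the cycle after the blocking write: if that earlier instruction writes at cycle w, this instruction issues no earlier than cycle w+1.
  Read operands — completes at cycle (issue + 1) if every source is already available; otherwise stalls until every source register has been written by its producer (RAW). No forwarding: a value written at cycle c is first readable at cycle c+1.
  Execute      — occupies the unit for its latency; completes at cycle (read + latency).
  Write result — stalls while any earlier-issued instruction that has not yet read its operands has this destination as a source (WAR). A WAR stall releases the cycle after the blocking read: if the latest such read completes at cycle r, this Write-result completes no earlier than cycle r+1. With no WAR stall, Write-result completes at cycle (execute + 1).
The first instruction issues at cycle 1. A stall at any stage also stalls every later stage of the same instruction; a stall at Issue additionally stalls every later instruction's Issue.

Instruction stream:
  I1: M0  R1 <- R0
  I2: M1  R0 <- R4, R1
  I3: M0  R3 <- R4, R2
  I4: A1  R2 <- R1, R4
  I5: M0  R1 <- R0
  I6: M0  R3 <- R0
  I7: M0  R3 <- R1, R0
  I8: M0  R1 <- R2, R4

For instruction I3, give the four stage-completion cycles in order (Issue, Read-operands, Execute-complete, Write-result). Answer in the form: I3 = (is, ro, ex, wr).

[I1] 1/2/7/8
[I2] 2/9/14/15  (RAW R1: wait I1 write@8)
[I3] 9/10/15/16  (struct: M0 busy until I1 writes@8)
[I4] 10/11/13/14
[I5] 17/18/23/24  (struct: M0 busy until I3 writes@16)
[I6] 25/26/31/32  (struct: M0 busy until I5 writes@24)
[I7] 33/34/39/40  (struct: M0 busy until I6 writes@32)
[I8] 41/42/47/48  (struct: M0 busy until I7 writes@40)

I3 = (9, 10, 15, 16)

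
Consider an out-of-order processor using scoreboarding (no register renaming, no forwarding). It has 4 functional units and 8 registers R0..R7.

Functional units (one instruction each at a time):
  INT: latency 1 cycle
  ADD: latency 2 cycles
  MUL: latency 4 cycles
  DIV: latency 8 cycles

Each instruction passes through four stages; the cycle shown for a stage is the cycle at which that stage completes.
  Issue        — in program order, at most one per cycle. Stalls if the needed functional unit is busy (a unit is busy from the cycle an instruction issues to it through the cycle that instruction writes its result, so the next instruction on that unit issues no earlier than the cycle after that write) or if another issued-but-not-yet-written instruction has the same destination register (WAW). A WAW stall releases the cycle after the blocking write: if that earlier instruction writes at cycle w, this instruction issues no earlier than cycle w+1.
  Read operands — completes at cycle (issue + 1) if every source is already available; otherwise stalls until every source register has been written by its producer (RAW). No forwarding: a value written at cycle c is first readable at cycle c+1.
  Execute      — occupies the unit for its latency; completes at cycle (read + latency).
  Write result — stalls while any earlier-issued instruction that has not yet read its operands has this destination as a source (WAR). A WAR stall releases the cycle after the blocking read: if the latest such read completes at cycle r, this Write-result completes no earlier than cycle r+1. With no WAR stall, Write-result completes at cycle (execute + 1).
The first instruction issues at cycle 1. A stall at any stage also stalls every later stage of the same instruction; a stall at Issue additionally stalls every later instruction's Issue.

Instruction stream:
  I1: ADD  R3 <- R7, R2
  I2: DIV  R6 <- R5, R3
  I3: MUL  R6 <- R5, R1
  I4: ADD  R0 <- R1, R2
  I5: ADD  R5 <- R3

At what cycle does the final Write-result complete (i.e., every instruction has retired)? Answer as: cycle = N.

t=1  I1→ADD
t=2  I1 RO | I2→DIV
t=4  I1 EX
t=5  I1 WR R3
t=6  I2 RO
t=14  I2 EX
t=15  I2 WR R6
t=16  I3→MUL
t=17  I3 RO | I4→ADD
t=18  I4 RO
t=20  I4 EX
t=21  I3 EX | I4 WR R0
t=22  I3 WR R6 | I5→ADD
t=23  I5 RO
t=25  I5 EX
t=26  I5 WR R5

cycle = 26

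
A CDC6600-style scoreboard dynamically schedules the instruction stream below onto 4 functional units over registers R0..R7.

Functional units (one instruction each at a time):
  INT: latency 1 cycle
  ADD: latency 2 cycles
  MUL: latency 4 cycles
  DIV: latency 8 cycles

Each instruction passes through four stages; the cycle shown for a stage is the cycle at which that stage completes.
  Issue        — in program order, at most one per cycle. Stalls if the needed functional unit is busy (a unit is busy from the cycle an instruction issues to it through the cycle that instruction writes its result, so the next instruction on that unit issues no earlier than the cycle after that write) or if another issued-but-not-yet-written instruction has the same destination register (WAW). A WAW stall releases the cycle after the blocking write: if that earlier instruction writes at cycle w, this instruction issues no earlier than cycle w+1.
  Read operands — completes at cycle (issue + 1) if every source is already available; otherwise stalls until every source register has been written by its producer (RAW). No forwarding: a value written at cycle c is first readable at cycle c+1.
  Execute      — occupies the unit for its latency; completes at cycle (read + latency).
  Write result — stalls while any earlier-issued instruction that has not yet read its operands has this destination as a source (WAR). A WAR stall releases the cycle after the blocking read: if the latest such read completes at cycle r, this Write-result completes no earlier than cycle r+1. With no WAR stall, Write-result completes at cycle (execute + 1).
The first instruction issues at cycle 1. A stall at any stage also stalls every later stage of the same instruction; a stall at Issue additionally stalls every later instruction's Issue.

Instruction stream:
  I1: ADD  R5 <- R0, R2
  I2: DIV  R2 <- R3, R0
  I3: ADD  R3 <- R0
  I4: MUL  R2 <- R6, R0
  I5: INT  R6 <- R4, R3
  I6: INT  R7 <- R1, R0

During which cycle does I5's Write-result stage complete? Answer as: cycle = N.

c1: I1 dispatched to ADD
c2: I1 operands ready; I2 dispatched to DIV
c3: I2 operands ready
c4: I1 complete
c5: R5←I1
c6: I3 dispatched to ADD
c7: I3 operands ready
c9: I3 complete
c10: R3←I3
c11: I2 complete
c12: R2←I2
c13: I4 dispatched to MUL
c14: I4 operands ready; I5 dispatched to INT
c15: I5 operands ready
c16: I5 complete
c17: R6←I5
c18: I4 complete; I6 dispatched to INT
c19: R2←I4; I6 operands ready
c20: I6 complete
c21: R7←I6

cycle = 17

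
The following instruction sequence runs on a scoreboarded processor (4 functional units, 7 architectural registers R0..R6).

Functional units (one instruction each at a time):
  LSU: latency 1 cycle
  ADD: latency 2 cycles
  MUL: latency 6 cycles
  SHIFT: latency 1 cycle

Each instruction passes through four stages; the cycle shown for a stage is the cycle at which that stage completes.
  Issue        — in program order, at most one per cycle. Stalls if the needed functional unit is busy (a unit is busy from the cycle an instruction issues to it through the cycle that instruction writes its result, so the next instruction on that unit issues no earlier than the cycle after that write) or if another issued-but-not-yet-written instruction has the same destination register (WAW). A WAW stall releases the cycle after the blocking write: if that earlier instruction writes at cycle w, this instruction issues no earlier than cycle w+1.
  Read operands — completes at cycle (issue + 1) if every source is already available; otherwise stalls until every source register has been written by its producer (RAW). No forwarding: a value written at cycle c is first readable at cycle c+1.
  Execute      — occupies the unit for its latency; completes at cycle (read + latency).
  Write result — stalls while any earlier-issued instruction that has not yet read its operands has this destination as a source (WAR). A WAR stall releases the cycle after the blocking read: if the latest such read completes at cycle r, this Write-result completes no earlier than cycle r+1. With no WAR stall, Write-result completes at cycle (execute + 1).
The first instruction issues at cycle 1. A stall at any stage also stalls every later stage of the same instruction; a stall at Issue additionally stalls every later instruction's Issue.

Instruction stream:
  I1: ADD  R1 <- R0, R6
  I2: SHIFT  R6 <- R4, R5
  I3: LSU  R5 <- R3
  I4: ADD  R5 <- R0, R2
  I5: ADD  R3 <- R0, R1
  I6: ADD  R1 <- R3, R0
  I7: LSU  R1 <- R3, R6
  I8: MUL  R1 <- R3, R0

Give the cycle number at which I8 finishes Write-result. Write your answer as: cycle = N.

cycle = 34

c1: issue I1 (ADD)
c2: I1 read-ops | issue I2 (SHIFT)
c3: I2 read-ops | issue I3 (LSU)
c4: I1 finished on ADD | I2 finished on SHIFT | I3 read-ops
c5: I1→R1 | I2→R6 | I3 finished on LSU
c6: I3→R5
c7: issue I4 (ADD)
c8: I4 read-ops
c10: I4 finished on ADD
c11: I4→R5
c12: issue I5 (ADD)
c13: I5 read-ops
c15: I5 finished on ADD
c16: I5→R3
c17: issue I6 (ADD)
c18: I6 read-ops
c20: I6 finished on ADD
c21: I6→R1
c22: issue I7 (LSU)
c23: I7 read-ops
c24: I7 finished on LSU
c25: I7→R1
c26: issue I8 (MUL)
c27: I8 read-ops
c33: I8 finished on MUL
c34: I8→R1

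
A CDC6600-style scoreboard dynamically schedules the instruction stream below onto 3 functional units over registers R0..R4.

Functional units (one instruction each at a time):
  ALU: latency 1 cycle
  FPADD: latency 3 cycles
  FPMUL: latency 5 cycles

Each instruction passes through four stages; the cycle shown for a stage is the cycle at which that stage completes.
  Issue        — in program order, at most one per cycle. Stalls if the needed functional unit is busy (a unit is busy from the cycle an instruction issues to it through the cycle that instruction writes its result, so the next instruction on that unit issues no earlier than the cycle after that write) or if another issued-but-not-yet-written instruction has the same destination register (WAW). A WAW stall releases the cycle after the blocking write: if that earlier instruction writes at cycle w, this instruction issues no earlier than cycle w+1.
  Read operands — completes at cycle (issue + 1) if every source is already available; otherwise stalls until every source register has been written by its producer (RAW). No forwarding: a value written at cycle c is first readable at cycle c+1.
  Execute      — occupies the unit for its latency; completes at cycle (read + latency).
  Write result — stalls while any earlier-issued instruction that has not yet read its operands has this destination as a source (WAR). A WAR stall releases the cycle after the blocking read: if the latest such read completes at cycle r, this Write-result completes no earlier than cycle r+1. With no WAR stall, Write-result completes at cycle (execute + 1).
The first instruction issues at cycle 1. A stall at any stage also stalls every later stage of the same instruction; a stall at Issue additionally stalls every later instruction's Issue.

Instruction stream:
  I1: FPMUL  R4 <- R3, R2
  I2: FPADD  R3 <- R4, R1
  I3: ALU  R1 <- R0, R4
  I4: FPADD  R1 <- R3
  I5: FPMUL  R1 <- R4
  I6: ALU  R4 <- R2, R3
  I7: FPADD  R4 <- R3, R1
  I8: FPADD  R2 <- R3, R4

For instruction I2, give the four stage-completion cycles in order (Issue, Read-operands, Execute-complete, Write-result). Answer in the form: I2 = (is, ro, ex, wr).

I2 = (2, 9, 12, 13)

cycle 1: issue I1 (FPMUL)
cycle 2: I1 read-ops; issue I2 (FPADD)
cycle 3: issue I3 (ALU)
cycle 7: I1 finished on FPMUL
cycle 8: I1→R4
cycle 9: I2 read-ops; I3 read-ops
cycle 10: I3 finished on ALU
cycle 11: I3→R1
cycle 12: I2 finished on FPADD
cycle 13: I2→R3
cycle 14: issue I4 (FPADD)
cycle 15: I4 read-ops
cycle 18: I4 finished on FPADD
cycle 19: I4→R1
cycle 20: issue I5 (FPMUL)
cycle 21: I5 read-ops; issue I6 (ALU)
cycle 22: I6 read-ops
cycle 23: I6 finished on ALU
cycle 24: I6→R4
cycle 25: issue I7 (FPADD)
cycle 26: I5 finished on FPMUL
cycle 27: I5→R1
cycle 28: I7 read-ops
cycle 31: I7 finished on FPADD
cycle 32: I7→R4
cycle 33: issue I8 (FPADD)
cycle 34: I8 read-ops
cycle 37: I8 finished on FPADD
cycle 38: I8→R2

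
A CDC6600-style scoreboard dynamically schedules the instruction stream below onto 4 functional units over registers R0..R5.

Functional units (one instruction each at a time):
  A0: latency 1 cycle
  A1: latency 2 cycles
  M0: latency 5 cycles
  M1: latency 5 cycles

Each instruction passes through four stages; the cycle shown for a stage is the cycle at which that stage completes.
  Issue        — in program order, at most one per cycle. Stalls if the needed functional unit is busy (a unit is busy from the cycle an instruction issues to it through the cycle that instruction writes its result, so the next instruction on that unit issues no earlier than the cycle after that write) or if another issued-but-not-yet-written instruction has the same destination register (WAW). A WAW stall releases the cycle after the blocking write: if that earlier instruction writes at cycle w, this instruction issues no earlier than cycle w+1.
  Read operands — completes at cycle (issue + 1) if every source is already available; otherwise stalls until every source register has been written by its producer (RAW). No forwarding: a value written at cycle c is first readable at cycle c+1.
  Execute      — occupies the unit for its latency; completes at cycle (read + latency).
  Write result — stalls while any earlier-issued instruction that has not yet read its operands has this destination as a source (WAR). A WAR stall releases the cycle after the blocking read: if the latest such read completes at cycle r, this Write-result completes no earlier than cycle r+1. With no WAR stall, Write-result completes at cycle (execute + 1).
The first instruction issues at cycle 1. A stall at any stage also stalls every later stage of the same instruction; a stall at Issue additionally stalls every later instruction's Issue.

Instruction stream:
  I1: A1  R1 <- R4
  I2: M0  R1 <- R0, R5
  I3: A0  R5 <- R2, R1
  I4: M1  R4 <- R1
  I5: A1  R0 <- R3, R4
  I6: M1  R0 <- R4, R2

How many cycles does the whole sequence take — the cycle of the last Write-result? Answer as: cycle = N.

cycle = 32

[I1] 1/2/4/5
[I2] 6/7/12/13  (WAW R1: wait I1 write@5)
[I3] 7/14/15/16  (RAW R1: wait I2 write@13)
[I4] 8/14/19/20  (RAW R1: wait I2 write@13)
[I5] 9/21/23/24  (RAW R4: wait I4 write@20)
[I6] 25/26/31/32  (WAW R0: wait I5 write@24)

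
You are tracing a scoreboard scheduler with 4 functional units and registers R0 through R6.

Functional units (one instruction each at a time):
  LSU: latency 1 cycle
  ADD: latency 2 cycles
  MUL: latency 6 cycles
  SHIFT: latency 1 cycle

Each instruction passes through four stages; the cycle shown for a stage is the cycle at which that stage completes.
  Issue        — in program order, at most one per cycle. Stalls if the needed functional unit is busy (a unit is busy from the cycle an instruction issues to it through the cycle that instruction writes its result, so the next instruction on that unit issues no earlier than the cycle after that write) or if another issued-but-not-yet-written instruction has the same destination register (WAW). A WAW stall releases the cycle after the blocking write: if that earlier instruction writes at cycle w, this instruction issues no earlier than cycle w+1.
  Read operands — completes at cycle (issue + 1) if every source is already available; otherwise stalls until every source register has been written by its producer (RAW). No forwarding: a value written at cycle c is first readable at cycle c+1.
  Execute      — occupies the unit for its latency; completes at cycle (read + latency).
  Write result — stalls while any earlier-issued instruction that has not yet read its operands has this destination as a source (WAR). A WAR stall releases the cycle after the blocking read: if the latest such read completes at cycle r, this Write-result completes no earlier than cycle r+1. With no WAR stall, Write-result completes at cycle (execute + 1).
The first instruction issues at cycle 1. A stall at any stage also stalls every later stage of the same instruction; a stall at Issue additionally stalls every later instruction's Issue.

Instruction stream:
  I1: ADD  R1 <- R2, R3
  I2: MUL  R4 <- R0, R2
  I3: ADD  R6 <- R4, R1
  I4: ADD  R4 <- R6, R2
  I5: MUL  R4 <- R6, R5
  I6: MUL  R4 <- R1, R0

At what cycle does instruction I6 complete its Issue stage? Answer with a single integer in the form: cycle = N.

c1: I1 dispatched to ADD
c2: I1 operands ready, I2 dispatched to MUL
c3: I2 operands ready
c4: I1 complete
c5: R1←I1
c6: I3 dispatched to ADD
c9: I2 complete
c10: R4←I2
c11: I3 operands ready
c13: I3 complete
c14: R6←I3
c15: I4 dispatched to ADD
c16: I4 operands ready
c18: I4 complete
c19: R4←I4
c20: I5 dispatched to MUL
c21: I5 operands ready
c27: I5 complete
c28: R4←I5
c29: I6 dispatched to MUL
c30: I6 operands ready
c36: I6 complete
c37: R4←I6

cycle = 29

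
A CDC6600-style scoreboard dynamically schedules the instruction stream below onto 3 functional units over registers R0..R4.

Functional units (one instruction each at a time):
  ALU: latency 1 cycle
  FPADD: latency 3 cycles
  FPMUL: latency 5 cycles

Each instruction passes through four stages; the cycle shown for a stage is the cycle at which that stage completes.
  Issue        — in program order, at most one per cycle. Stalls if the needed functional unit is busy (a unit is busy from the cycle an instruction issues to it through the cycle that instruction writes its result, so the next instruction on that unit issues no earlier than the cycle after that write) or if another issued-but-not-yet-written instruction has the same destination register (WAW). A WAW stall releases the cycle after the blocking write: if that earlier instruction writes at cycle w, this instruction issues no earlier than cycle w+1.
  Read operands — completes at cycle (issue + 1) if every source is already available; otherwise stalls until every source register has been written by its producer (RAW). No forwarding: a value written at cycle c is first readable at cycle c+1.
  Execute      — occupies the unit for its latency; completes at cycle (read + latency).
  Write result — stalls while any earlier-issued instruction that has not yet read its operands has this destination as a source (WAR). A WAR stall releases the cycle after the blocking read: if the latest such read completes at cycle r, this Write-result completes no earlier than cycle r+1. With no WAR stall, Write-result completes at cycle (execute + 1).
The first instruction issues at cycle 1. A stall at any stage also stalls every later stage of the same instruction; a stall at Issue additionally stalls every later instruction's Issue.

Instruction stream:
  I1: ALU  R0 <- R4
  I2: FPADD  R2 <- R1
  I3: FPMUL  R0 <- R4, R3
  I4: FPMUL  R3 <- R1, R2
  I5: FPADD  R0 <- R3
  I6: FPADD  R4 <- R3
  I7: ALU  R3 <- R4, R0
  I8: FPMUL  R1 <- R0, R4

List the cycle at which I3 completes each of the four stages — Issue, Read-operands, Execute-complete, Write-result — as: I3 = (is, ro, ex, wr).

I1 -> (1, 2, 3, 4)
I2 -> (2, 3, 6, 7)
I3 -> (5, 6, 11, 12)  // WAW R0: wait I1 write@4
I4 -> (13, 14, 19, 20)  // struct: FPMUL busy until I3 writes@12
I5 -> (14, 21, 24, 25)  // RAW R3: wait I4 write@20
I6 -> (26, 27, 30, 31)  // struct: FPADD busy until I5 writes@25
I7 -> (27, 32, 33, 34)  // RAW R4: wait I6 write@31
I8 -> (28, 32, 37, 38)  // RAW R4: wait I6 write@31

I3 = (5, 6, 11, 12)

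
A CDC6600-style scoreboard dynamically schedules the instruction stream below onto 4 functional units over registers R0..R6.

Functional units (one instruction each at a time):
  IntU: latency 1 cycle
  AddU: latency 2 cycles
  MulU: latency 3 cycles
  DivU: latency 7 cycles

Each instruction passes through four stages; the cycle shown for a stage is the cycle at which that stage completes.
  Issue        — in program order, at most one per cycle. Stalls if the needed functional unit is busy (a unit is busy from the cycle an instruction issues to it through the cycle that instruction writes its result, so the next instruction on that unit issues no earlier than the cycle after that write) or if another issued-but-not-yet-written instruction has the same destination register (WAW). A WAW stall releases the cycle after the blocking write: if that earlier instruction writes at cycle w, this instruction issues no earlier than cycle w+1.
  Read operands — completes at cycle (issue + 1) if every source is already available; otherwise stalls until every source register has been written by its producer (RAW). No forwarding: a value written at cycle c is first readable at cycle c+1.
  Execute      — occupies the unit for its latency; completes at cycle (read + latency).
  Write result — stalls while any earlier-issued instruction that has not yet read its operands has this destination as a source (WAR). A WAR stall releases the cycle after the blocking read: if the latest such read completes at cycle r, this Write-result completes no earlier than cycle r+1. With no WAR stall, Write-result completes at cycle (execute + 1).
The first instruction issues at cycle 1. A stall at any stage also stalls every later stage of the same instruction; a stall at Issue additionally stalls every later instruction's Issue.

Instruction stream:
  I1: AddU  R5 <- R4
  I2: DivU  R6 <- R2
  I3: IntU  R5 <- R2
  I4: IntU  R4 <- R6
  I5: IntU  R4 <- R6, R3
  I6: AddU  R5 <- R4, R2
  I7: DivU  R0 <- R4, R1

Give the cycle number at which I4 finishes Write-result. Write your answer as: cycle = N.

cycle = 14

c1: I1 issues→AddU
c2: I1 reads, I2 issues→DivU
c3: I2 reads
c4: I1 exec-done
c5: I1 writes R5
c6: I3 issues→IntU
c7: I3 reads
c8: I3 exec-done
c9: I3 writes R5
c10: I2 exec-done, I4 issues→IntU
c11: I2 writes R6
c12: I4 reads
c13: I4 exec-done
c14: I4 writes R4
c15: I5 issues→IntU
c16: I5 reads, I6 issues→AddU
c17: I5 exec-done, I7 issues→DivU
c18: I5 writes R4
c19: I6 reads, I7 reads
c21: I6 exec-done
c22: I6 writes R5
c26: I7 exec-done
c27: I7 writes R0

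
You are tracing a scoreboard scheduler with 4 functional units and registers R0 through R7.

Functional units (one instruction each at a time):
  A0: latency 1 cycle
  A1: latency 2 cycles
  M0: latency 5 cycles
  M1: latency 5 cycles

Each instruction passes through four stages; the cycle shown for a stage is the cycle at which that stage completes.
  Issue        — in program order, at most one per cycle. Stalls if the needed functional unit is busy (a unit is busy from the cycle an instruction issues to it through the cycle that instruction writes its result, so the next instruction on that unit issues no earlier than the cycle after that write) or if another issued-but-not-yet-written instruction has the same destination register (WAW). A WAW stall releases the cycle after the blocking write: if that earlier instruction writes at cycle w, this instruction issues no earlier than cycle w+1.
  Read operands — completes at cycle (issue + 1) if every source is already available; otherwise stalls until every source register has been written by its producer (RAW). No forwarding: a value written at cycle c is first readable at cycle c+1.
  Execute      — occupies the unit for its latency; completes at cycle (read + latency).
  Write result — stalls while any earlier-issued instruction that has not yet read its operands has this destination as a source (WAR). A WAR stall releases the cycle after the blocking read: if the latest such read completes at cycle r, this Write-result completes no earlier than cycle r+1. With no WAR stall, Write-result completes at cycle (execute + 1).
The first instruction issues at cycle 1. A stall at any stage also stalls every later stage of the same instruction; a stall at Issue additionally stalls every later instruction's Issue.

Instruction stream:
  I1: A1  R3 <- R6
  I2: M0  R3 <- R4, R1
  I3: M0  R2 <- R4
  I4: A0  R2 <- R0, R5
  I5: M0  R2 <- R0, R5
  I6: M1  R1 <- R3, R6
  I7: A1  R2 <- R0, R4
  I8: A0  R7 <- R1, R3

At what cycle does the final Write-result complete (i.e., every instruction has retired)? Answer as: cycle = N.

[1] issue I1 (A1)
[2] I1 read-ops
[4] I1 finished on A1
[5] I1→R3
[6] issue I2 (M0)
[7] I2 read-ops
[12] I2 finished on M0
[13] I2→R3
[14] issue I3 (M0)
[15] I3 read-ops
[20] I3 finished on M0
[21] I3→R2
[22] issue I4 (A0)
[23] I4 read-ops
[24] I4 finished on A0
[25] I4→R2
[26] issue I5 (M0)
[27] I5 read-ops · issue I6 (M1)
[28] I6 read-ops
[32] I5 finished on M0
[33] I5→R2 · I6 finished on M1
[34] I6→R1 · issue I7 (A1)
[35] I7 read-ops · issue I8 (A0)
[36] I8 read-ops
[37] I7 finished on A1 · I8 finished on A0
[38] I7→R2 · I8→R7

cycle = 38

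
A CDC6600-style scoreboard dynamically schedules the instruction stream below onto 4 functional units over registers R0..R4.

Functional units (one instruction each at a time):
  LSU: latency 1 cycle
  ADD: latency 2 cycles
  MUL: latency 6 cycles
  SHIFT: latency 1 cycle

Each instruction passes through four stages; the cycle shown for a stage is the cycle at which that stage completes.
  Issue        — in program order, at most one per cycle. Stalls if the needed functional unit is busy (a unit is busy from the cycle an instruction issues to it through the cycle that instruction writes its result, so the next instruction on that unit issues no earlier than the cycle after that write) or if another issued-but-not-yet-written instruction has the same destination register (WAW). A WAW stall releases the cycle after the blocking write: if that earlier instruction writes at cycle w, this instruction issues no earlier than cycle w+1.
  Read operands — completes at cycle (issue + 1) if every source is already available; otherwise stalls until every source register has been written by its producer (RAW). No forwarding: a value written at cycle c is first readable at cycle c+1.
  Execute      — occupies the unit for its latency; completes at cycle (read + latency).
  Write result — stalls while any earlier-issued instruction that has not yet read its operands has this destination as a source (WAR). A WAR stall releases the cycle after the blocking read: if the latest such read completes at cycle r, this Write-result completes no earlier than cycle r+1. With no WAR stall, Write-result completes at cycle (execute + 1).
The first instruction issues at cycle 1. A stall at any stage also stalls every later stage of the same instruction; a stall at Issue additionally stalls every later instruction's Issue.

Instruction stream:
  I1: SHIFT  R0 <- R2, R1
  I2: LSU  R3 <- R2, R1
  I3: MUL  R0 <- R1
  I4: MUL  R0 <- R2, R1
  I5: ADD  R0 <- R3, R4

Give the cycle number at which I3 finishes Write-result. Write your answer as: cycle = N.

t=1  I1→SHIFT
t=2  I1 RO | I2→LSU
t=3  I1 EX | I2 RO
t=4  I1 WR R0 | I2 EX
t=5  I2 WR R3 | I3→MUL
t=6  I3 RO
t=12  I3 EX
t=13  I3 WR R0
t=14  I4→MUL
t=15  I4 RO
t=21  I4 EX
t=22  I4 WR R0
t=23  I5→ADD
t=24  I5 RO
t=26  I5 EX
t=27  I5 WR R0

cycle = 13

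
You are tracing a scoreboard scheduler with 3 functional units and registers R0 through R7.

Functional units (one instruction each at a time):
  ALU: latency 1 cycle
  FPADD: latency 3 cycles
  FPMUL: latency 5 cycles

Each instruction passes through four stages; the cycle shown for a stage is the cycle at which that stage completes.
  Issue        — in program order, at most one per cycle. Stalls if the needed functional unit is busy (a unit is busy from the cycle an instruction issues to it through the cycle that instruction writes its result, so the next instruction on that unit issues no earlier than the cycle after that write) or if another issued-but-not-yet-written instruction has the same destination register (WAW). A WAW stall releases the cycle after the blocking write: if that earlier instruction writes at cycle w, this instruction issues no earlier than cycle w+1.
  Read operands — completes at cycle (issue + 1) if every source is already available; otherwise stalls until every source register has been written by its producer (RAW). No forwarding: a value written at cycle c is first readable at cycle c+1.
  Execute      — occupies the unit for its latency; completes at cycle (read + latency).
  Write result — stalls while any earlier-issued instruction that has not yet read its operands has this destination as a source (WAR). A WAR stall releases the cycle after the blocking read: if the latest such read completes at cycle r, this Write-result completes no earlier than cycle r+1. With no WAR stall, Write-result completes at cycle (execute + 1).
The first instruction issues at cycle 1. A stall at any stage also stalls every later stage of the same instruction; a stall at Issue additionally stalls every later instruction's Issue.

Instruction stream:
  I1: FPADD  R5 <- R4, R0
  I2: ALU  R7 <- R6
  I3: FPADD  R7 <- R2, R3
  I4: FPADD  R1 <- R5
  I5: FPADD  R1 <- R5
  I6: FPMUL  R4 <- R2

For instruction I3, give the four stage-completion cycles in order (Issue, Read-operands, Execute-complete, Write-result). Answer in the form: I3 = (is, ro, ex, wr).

[1] I1 dispatched to FPADD
[2] I1 operands ready · I2 dispatched to ALU
[3] I2 operands ready
[4] I2 complete
[5] I1 complete · R7←I2
[6] R5←I1
[7] I3 dispatched to FPADD
[8] I3 operands ready
[11] I3 complete
[12] R7←I3
[13] I4 dispatched to FPADD
[14] I4 operands ready
[17] I4 complete
[18] R1←I4
[19] I5 dispatched to FPADD
[20] I5 operands ready · I6 dispatched to FPMUL
[21] I6 operands ready
[23] I5 complete
[24] R1←I5
[26] I6 complete
[27] R4←I6

I3 = (7, 8, 11, 12)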